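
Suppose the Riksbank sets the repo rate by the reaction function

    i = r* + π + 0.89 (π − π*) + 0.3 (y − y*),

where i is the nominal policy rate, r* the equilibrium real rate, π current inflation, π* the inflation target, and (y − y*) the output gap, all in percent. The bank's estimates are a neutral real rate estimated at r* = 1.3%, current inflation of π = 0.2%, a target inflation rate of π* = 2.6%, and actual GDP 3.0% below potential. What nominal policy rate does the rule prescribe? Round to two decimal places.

Output 3.0% below potential → (y − y*) = -3.0.
i = 1.3 + 0.2 + 0.89 × (0.2 − 2.6) + 0.3 × (-3.0)
   = 1.3 + 0.2 − 2.136 − 0.9 = -1.54

-1.54%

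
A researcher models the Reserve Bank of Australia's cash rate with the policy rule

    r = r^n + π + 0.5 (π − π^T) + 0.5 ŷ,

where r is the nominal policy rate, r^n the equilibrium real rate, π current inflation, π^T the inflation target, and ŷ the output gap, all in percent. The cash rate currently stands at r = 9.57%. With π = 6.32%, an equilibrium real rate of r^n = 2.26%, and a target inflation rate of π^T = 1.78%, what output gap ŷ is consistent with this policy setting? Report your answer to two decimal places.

-2.56%

0.5 ŷ = 9.57 − 2.26 − 6.32 − 0.5 × (6.32 − 1.78) = -1.28
ŷ = -1.28 / 0.5 = -2.56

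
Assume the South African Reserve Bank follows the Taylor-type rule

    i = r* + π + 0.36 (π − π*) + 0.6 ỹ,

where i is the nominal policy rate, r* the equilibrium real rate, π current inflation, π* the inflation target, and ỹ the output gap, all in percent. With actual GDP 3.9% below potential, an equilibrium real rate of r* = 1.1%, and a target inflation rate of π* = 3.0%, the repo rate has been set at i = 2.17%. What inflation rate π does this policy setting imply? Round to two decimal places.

Output 3.9% below potential → ỹ = -3.9.
Collecting π: i = r* + (1 + 0.36) π − 0.36 π* + 0.6 ỹ
1.36 π = 2.17 − 1.1 + 0.36 × 3.0 − 0.6 × (-3.9) = 4.49
π = 4.49 / 1.36 = 3.30

3.30%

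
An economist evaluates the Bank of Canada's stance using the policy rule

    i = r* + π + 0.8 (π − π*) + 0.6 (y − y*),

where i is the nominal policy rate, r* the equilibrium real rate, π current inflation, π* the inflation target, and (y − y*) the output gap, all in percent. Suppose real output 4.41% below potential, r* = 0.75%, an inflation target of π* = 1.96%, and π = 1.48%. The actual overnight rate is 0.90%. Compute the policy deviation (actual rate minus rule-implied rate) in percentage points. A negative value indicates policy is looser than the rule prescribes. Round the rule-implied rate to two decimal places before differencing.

1.70 pp

Output 4.41% below potential → (y − y*) = -4.41.
i = 0.75 + 1.48 + 0.8 × (1.48 − 1.96) + 0.6 × (-4.41)
   = 0.75 + 1.48 − 0.384 − 2.646 = -0.80
Deviation = 0.90 − (-0.80) = 1.70 pp.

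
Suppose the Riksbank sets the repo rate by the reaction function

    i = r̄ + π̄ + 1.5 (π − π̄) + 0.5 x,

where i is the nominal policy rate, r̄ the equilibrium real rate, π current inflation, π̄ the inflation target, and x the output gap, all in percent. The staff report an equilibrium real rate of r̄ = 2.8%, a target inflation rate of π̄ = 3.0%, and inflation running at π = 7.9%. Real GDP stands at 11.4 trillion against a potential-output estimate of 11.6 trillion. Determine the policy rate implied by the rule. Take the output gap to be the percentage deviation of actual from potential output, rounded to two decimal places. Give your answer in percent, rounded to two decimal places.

12.29%

Output gap = 100 × (11.4 − 11.6) / 11.6 = -1.72%.
i = 2.80 + 3.00 + 1.5 × (7.90 − 3.00) + 0.5 × (-1.72)
   = 2.80 + 3 + 7.35 − 0.86 = 12.29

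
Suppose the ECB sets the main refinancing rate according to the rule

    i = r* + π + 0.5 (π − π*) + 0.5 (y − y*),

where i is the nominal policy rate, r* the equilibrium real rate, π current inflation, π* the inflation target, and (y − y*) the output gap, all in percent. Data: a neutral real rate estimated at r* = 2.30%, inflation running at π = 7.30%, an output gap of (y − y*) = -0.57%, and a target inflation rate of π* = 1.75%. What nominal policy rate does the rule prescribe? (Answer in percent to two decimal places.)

12.09%

i = 2.30 + 7.30 + 0.5 × (7.30 − 1.75) + 0.5 × (-0.57)
   = 2.30 + 7.3 + 2.775 − 0.285 = 12.09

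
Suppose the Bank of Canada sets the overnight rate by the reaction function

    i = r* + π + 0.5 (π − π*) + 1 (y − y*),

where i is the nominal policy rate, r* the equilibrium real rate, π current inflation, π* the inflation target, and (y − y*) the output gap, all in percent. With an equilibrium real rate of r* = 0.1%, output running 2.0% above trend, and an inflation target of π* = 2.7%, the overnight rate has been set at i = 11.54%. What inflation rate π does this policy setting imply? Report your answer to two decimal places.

Output 2.0% above potential → (y − y*) = 2.0.
Collecting π: i = r* + (1 + 0.5) π − 0.5 π* + 1 (y − y*)
1.5 π = 11.54 − 0.1 + 0.5 × 2.7 − 1 × 2.0 = 10.79
π = 10.79 / 1.5 = 7.19

7.19%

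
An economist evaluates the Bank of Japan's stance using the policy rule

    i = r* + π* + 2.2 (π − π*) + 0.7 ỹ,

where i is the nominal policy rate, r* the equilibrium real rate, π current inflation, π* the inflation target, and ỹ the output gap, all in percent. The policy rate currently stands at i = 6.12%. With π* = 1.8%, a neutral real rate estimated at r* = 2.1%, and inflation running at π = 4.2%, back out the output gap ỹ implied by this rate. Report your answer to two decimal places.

-4.37%

0.7 ỹ = 6.12 − 2.1 − 1.8 − 2.2 × (4.2 − 1.8) = -3.06
ỹ = -3.06 / 0.7 = -4.37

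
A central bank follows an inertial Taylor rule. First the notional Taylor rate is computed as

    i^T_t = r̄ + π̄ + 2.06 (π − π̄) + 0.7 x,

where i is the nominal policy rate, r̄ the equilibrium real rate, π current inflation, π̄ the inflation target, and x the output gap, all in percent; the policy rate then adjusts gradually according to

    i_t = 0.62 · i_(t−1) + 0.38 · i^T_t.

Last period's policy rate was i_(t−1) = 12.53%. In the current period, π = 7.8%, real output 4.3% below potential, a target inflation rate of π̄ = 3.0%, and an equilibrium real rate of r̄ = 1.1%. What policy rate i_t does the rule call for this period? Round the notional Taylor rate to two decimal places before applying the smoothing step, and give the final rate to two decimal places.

11.94%

Output 4.3% below potential → x = -4.3.
i^T_t = 1.1 + 3.0 + 2.06 × (7.8 − 3.0) + 0.7 × (-4.3)
   = 1.1 + 3 + 9.888 − 3.01 = 10.98
i_t = 0.62 × 12.53 + 0.38 × 10.98 = 7.7686 + 4.1724 = 11.94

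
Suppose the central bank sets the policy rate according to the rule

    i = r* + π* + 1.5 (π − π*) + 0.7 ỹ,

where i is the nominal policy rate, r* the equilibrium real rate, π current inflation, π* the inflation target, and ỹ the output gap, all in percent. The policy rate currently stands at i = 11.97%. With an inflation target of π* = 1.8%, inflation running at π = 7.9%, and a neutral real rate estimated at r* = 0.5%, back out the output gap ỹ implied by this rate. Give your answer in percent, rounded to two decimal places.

0.7 ỹ = 11.97 − 0.5 − 1.8 − 1.5 × (7.9 − 1.8) = 0.52
ỹ = 0.52 / 0.7 = 0.74

0.74%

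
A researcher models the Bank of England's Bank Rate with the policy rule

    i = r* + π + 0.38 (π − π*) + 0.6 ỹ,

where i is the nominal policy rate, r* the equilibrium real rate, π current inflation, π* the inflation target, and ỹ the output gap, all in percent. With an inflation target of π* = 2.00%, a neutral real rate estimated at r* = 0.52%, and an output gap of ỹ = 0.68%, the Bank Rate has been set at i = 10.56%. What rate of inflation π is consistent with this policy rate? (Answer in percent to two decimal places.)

Collecting π: i = r* + (1 + 0.38) π − 0.38 π* + 0.6 ỹ
1.38 π = 10.56 − 0.52 + 0.38 × 2.00 − 0.6 × 0.68 = 10.392
π = 10.392 / 1.38 = 7.53

7.53%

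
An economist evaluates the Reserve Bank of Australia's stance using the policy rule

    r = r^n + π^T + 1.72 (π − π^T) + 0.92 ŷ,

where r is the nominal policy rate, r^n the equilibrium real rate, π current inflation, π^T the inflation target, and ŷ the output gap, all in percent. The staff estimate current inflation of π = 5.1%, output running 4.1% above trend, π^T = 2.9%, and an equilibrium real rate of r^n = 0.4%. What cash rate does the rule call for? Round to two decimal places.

10.86%

Output 4.1% above potential → ŷ = 4.1.
r = 0.4 + 2.9 + 1.72 × (5.1 − 2.9) + 0.92 × 4.1
   = 0.4 + 2.9 + 3.784 + 3.772 = 10.86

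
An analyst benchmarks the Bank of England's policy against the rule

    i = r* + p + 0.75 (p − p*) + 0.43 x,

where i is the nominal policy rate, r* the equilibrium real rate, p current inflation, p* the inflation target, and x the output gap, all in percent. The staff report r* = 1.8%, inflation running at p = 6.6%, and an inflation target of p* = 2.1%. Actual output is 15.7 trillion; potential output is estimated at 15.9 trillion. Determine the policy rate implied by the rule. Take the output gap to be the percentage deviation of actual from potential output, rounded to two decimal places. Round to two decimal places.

Output gap = 100 × (15.7 − 15.9) / 15.9 = -1.26%.
i = 1.80 + 6.60 + 0.75 × (6.60 − 2.10) + 0.43 × (-1.26)
   = 1.80 + 6.6 + 3.375 − 0.5418 = 11.23

11.23%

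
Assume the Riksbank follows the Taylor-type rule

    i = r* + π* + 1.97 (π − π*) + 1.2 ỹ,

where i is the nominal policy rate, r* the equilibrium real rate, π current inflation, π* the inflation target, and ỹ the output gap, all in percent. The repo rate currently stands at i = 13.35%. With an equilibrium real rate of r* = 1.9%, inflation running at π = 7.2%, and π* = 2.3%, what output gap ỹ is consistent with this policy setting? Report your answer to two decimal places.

1.2 ỹ = 13.35 − 1.9 − 2.3 − 1.97 × (7.2 − 2.3) = -0.503
ỹ = -0.503 / 1.2 = -0.42

-0.42%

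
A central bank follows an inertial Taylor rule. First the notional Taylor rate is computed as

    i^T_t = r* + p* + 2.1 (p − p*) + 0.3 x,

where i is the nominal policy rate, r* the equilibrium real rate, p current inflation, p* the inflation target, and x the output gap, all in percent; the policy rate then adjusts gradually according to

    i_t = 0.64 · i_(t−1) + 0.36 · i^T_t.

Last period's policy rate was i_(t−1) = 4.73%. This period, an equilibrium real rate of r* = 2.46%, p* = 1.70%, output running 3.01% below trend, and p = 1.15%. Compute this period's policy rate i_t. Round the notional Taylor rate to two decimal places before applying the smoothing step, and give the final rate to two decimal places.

3.78%

Output 3.01% below potential → x = -3.01.
i^T_t = 2.46 + 1.70 + 2.1 × (1.15 − 1.70) + 0.3 × (-3.01)
   = 2.46 + 1.7 − 1.155 − 0.903 = 2.10
i_t = 0.64 × 4.73 + 0.36 × 2.10 = 3.0272 + 0.756 = 3.78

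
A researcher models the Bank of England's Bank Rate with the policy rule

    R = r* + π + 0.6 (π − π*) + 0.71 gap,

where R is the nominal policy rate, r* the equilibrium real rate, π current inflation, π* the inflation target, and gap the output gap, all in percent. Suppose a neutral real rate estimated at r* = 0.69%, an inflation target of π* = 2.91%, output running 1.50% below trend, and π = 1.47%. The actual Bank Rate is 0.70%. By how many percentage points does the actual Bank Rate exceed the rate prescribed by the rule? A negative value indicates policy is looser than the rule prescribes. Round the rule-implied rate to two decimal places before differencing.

0.47 pp

Output 1.50% below potential → gap = -1.50.
R = 0.69 + 1.47 + 0.6 × (1.47 − 2.91) + 0.71 × (-1.50)
   = 0.69 + 1.47 − 0.864 − 1.065 = 0.23
Deviation = 0.70 − 0.23 = 0.47 pp.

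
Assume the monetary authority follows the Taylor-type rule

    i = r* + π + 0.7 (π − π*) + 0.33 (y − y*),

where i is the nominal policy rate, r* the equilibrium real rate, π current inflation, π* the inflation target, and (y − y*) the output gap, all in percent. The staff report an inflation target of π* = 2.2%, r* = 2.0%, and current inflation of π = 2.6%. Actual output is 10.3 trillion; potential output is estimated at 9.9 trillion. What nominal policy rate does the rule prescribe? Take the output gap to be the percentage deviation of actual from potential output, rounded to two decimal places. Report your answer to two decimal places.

Output gap = 100 × (10.3 − 9.9) / 9.9 = 4.04%.
i = 2.00 + 2.60 + 0.7 × (2.60 − 2.20) + 0.33 × 4.04
   = 2.00 + 2.6 + 0.28 + 1.3332 = 6.21

6.21%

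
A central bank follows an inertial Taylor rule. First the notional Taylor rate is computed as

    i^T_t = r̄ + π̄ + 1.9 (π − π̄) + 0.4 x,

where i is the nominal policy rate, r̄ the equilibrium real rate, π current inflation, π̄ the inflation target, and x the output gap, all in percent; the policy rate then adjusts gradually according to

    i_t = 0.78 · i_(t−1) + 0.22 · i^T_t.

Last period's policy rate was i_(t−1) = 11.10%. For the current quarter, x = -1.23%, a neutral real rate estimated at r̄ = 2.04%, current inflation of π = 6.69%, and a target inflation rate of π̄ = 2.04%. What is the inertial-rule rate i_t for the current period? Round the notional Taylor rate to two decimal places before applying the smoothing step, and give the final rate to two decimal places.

i^T_t = 2.04 + 2.04 + 1.9 × (6.69 − 2.04) + 0.4 × (-1.23)
   = 2.04 + 2.04 + 8.835 − 0.492 = 12.42
i_t = 0.78 × 11.10 + 0.22 × 12.42 = 8.658 + 2.7324 = 11.39

11.39%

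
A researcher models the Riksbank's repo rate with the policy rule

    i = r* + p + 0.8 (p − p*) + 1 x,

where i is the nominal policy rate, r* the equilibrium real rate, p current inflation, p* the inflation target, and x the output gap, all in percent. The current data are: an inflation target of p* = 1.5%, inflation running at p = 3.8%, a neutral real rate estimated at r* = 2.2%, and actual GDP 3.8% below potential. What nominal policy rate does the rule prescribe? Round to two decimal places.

4.04%

Output 3.8% below potential → x = -3.8.
i = 2.2 + 3.8 + 0.8 × (3.8 − 1.5) + 1 × (-3.8)
   = 2.2 + 3.8 + 1.84 − 3.8 = 4.04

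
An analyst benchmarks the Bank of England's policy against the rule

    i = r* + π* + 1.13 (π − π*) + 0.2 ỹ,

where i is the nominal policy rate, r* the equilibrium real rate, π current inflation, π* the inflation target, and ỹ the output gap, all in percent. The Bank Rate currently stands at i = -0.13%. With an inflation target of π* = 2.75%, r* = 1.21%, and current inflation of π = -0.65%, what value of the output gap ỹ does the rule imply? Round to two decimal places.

0.2 ỹ = -0.13 − 1.21 − 2.75 − 1.13 × ((-0.65) − 2.75) = -0.248
ỹ = -0.248 / 0.2 = -1.24

-1.24%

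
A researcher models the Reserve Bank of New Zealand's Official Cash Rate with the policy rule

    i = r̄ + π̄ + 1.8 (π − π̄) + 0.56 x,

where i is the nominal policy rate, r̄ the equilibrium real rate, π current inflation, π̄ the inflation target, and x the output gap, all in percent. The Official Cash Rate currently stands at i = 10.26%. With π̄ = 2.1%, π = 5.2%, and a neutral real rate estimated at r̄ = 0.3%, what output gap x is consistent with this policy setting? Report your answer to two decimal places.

0.56 x = 10.26 − 0.3 − 2.1 − 1.8 × (5.2 − 2.1) = 2.28
x = 2.28 / 0.56 = 4.07

4.07%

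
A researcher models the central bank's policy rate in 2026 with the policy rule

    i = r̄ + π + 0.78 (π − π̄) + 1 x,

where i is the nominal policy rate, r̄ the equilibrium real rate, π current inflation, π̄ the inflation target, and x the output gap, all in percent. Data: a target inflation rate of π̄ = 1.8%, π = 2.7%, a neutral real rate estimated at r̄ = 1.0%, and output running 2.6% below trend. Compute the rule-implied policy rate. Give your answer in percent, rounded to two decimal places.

Output 2.6% below potential → x = -2.6.
i = 1.0 + 2.7 + 0.78 × (2.7 − 1.8) + 1 × (-2.6)
   = 1.0 + 2.7 + 0.702 − 2.6 = 1.80

1.80%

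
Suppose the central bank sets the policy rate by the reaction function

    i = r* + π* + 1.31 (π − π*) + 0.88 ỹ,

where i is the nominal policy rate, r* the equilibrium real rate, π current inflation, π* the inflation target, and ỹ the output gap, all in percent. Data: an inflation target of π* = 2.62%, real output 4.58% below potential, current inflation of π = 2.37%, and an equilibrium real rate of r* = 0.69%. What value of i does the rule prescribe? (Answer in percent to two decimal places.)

-1.05%

Output 4.58% below potential → ỹ = -4.58.
i = 0.69 + 2.62 + 1.31 × (2.37 − 2.62) + 0.88 × (-4.58)
   = 0.69 + 2.62 − 0.3275 − 4.0304 = -1.05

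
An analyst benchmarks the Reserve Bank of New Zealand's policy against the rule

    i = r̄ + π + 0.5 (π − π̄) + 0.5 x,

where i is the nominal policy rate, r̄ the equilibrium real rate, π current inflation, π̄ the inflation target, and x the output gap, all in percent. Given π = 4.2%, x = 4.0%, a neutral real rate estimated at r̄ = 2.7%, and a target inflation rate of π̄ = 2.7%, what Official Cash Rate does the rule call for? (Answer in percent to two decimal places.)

9.65%

i = 2.7 + 4.2 + 0.5 × (4.2 − 2.7) + 0.5 × 4.0
   = 2.7 + 4.2 + 0.75 + 2 = 9.65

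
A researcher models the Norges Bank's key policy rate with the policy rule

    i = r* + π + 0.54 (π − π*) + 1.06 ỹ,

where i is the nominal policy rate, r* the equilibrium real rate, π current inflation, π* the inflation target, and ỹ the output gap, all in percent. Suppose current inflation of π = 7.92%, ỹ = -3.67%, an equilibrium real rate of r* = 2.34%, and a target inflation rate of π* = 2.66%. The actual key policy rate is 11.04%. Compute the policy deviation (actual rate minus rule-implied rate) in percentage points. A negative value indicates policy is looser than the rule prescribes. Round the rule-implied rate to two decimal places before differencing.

1.83 pp

i = 2.34 + 7.92 + 0.54 × (7.92 − 2.66) + 1.06 × (-3.67)
   = 2.34 + 7.92 + 2.8404 − 3.8902 = 9.21
Deviation = 11.04 − 9.21 = 1.83 pp.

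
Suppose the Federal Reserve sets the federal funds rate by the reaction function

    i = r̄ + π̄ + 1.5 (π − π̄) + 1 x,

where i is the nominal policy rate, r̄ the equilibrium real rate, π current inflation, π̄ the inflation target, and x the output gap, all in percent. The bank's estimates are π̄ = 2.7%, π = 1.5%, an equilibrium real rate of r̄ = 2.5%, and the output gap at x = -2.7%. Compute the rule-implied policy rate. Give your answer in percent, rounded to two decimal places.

0.70%

i = 2.5 + 2.7 + 1.5 × (1.5 − 2.7) + 1 × (-2.7)
   = 2.5 + 2.7 − 1.8 − 2.7 = 0.70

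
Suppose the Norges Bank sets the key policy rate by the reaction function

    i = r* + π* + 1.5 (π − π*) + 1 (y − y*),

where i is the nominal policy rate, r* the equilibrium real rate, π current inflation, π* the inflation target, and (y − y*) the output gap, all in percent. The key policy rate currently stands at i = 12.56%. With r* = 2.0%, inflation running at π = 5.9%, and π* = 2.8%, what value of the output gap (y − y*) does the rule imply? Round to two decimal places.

1 (y − y*) = 12.56 − 2.0 − 2.8 − 1.5 × (5.9 − 2.8) = 3.11
(y − y*) = 3.11 / 1 = 3.11

3.11%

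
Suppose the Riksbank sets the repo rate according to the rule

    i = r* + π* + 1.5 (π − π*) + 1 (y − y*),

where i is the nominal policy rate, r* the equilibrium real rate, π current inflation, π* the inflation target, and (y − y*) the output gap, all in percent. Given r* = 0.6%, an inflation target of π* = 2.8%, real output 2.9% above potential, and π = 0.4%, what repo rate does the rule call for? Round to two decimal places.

Output 2.9% above potential → (y − y*) = 2.9.
i = 0.6 + 2.8 + 1.5 × (0.4 − 2.8) + 1 × 2.9
   = 0.6 + 2.8 − 3.6 + 2.9 = 2.70

2.70%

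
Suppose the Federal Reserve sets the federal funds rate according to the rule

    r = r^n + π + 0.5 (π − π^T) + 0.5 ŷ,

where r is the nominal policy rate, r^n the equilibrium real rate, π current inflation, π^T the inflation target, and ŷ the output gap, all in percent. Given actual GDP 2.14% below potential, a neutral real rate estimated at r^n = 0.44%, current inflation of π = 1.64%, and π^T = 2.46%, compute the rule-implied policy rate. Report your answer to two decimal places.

0.60%

Output 2.14% below potential → ŷ = -2.14.
r = 0.44 + 1.64 + 0.5 × (1.64 − 2.46) + 0.5 × (-2.14)
   = 0.44 + 1.64 − 0.41 − 1.07 = 0.60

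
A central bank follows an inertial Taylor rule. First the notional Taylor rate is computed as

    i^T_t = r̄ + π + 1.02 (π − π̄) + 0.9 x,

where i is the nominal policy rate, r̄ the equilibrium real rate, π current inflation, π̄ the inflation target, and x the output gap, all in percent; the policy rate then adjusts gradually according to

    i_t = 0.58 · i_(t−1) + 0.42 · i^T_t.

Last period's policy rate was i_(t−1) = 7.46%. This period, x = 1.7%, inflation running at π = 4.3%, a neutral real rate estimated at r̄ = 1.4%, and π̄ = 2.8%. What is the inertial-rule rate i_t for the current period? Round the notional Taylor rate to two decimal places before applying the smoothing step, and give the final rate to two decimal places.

8.01%

i^T_t = 1.4 + 4.3 + 1.02 × (4.3 − 2.8) + 0.9 × 1.7
   = 1.4 + 4.3 + 1.53 + 1.53 = 8.76
i_t = 0.58 × 7.46 + 0.42 × 8.76 = 4.3268 + 3.6792 = 8.01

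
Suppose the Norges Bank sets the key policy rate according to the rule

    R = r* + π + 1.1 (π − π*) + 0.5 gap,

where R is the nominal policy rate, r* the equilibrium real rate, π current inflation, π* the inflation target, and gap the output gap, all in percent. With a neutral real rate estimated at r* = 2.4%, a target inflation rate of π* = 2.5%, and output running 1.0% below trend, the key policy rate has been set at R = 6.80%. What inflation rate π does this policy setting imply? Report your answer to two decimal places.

Output 1.0% below potential → gap = -1.0.
Collecting π: R = r* + (1 + 1.1) π − 1.1 π* + 0.5 gap
2.1 π = 6.80 − 2.4 + 1.1 × 2.5 − 0.5 × (-1.0) = 7.65
π = 7.65 / 2.1 = 3.64

3.64%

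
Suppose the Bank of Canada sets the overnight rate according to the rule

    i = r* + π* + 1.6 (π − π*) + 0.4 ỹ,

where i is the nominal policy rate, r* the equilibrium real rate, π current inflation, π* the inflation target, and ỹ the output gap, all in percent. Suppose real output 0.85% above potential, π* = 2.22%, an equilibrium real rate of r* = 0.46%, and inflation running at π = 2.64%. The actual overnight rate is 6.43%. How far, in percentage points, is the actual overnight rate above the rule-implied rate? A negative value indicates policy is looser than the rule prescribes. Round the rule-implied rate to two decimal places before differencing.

2.74 pp

Output 0.85% above potential → ỹ = 0.85.
i = 0.46 + 2.22 + 1.6 × (2.64 − 2.22) + 0.4 × 0.85
   = 0.46 + 2.22 + 0.672 + 0.34 = 3.69
Deviation = 6.43 − 3.69 = 2.74 pp.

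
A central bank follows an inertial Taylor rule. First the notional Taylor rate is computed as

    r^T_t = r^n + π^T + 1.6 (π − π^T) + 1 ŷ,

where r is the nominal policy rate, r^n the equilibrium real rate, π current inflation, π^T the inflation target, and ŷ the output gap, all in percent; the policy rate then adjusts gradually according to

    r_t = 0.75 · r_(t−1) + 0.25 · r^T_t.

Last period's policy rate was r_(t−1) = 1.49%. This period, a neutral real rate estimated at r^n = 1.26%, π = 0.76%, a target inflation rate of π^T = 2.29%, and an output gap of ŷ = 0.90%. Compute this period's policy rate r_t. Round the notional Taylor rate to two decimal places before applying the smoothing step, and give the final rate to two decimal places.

1.62%

r^T_t = 1.26 + 2.29 + 1.6 × (0.76 − 2.29) + 1 × 0.90
   = 1.26 + 2.29 − 2.448 + 0.9 = 2.00
r_t = 0.75 × 1.49 + 0.25 × 2.00 = 1.1175 + 0.5 = 1.62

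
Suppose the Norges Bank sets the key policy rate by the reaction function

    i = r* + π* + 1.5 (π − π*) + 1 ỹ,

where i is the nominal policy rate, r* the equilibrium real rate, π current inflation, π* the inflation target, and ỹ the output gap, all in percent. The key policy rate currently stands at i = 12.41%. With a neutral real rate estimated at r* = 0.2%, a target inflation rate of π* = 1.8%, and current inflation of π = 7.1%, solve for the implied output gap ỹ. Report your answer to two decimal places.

2.46%

1 ỹ = 12.41 − 0.2 − 1.8 − 1.5 × (7.1 − 1.8) = 2.46
ỹ = 2.46 / 1 = 2.46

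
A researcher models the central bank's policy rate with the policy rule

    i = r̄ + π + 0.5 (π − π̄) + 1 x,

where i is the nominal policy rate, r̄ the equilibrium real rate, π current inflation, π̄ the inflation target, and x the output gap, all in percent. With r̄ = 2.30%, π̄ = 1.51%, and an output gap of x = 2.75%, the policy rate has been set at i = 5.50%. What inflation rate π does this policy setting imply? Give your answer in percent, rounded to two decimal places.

0.80%

Collecting π: i = r̄ + (1 + 0.5) π − 0.5 π̄ + 1 x
1.5 π = 5.50 − 2.30 + 0.5 × 1.51 − 1 × 2.75 = 1.205
π = 1.205 / 1.5 = 0.80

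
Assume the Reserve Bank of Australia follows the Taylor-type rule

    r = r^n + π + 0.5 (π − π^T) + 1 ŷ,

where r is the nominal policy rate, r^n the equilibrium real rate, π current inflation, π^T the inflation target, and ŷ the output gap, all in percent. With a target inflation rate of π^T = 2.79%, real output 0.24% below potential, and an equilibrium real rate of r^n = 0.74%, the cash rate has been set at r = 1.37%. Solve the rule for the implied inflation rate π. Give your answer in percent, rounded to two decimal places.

Output 0.24% below potential → ŷ = -0.24.
Collecting π: r = r^n + (1 + 0.5) π − 0.5 π^T + 1 ŷ
1.5 π = 1.37 − 0.74 + 0.5 × 2.79 − 1 × (-0.24) = 2.265
π = 2.265 / 1.5 = 1.51

1.51%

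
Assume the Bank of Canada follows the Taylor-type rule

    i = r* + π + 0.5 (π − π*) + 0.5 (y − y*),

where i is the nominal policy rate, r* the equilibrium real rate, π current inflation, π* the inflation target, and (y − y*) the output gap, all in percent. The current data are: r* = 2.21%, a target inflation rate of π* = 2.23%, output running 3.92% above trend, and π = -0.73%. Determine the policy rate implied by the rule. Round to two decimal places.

1.96%

Output 3.92% above potential → (y − y*) = 3.92.
i = 2.21 + (-0.73) + 0.5 × (-0.73 − 2.23) + 0.5 × 3.92
   = 2.21 − 0.73 − 1.48 + 1.96 = 1.96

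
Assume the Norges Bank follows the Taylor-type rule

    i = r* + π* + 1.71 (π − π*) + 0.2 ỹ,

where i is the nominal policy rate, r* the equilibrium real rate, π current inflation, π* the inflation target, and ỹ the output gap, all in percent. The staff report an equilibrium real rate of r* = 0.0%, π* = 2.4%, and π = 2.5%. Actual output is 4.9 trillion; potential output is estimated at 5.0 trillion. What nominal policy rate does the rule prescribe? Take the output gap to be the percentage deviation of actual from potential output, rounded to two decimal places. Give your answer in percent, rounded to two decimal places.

Output gap = 100 × (4.9 − 5.0) / 5.0 = -2.00%.
i = 0.00 + 2.40 + 1.71 × (2.50 − 2.40) + 0.2 × (-2.00)
   = 0.00 + 2.4 + 0.171 − 0.4 = 2.17

2.17%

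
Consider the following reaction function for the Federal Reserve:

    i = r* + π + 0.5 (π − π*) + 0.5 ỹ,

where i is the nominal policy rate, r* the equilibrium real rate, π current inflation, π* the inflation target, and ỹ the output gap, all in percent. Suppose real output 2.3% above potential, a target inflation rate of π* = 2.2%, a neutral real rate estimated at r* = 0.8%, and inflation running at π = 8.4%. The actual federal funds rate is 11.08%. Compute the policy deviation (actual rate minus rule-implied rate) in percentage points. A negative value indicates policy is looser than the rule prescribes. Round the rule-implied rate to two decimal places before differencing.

-2.37 pp

Output 2.3% above potential → ỹ = 2.3.
i = 0.8 + 8.4 + 0.5 × (8.4 − 2.2) + 0.5 × 2.3
   = 0.8 + 8.4 + 3.1 + 1.15 = 13.45
Deviation = 11.08 − 13.45 = -2.37 pp.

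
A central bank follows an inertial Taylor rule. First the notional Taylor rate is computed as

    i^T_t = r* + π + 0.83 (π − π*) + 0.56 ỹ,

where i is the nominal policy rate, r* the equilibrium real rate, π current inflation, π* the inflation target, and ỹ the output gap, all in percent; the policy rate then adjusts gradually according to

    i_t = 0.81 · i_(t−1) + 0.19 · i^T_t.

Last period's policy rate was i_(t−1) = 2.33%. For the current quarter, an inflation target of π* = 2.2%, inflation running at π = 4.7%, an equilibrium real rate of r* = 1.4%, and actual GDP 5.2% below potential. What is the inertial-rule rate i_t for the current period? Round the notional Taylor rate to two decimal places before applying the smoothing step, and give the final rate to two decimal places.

Output 5.2% below potential → ỹ = -5.2.
i^T_t = 1.4 + 4.7 + 0.83 × (4.7 − 2.2) + 0.56 × (-5.2)
   = 1.4 + 4.7 + 2.075 − 2.912 = 5.26
i_t = 0.81 × 2.33 + 0.19 × 5.26 = 1.8873 + 0.9994 = 2.89

2.89%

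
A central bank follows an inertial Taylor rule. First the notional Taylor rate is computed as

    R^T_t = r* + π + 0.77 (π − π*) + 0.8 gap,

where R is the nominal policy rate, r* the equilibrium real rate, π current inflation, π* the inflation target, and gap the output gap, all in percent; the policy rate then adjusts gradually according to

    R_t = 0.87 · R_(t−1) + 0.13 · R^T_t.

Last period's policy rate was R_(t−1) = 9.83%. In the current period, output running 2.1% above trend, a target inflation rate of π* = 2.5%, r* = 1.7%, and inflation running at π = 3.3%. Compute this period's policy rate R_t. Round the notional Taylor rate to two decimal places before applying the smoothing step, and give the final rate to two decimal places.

9.50%

Output 2.1% above potential → gap = 2.1.
R^T_t = 1.7 + 3.3 + 0.77 × (3.3 − 2.5) + 0.8 × 2.1
   = 1.7 + 3.3 + 0.616 + 1.68 = 7.30
R_t = 0.87 × 9.83 + 0.13 × 7.30 = 8.5521 + 0.949 = 9.50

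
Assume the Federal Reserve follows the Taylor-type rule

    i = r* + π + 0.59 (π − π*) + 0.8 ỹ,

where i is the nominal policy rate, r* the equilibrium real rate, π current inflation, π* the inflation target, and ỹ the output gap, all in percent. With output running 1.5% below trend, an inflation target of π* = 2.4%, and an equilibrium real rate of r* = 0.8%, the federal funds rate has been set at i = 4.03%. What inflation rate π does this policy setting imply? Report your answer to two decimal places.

Output 1.5% below potential → ỹ = -1.5.
Collecting π: i = r* + (1 + 0.59) π − 0.59 π* + 0.8 ỹ
1.59 π = 4.03 − 0.8 + 0.59 × 2.4 − 0.8 × (-1.5) = 5.846
π = 5.846 / 1.59 = 3.68

3.68%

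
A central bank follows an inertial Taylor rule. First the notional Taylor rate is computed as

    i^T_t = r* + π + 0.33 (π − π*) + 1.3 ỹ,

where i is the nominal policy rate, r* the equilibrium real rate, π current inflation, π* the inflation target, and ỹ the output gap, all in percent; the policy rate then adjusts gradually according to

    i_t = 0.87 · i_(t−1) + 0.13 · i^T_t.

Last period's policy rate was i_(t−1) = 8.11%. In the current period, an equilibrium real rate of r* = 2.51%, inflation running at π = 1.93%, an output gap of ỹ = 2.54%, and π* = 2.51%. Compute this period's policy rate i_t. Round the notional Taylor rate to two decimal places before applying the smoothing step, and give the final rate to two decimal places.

i^T_t = 2.51 + 1.93 + 0.33 × (1.93 − 2.51) + 1.3 × 2.54
   = 2.51 + 1.93 − 0.1914 + 3.302 = 7.55
i_t = 0.87 × 8.11 + 0.13 × 7.55 = 7.0557 + 0.9815 = 8.04

8.04%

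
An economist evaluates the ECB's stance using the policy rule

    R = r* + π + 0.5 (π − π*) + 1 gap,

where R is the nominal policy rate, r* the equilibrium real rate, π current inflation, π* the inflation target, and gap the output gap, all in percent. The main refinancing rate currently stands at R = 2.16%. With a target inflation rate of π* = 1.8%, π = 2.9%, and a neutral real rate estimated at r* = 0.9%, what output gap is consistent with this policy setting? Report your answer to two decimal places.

-2.19%

1 gap = 2.16 − 0.9 − 2.9 − 0.5 × (2.9 − 1.8) = -2.19
gap = -2.19 / 1 = -2.19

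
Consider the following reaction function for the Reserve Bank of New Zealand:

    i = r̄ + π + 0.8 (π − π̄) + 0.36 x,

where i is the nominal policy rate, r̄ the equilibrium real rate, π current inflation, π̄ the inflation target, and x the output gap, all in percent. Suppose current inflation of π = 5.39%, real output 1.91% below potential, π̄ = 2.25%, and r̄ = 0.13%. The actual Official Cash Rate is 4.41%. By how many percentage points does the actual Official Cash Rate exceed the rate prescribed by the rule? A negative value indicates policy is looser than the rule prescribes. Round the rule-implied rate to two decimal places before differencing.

Output 1.91% below potential → x = -1.91.
i = 0.13 + 5.39 + 0.8 × (5.39 − 2.25) + 0.36 × (-1.91)
   = 0.13 + 5.39 + 2.512 − 0.6876 = 7.34
Deviation = 4.41 − 7.34 = -2.93 pp.

-2.93 pp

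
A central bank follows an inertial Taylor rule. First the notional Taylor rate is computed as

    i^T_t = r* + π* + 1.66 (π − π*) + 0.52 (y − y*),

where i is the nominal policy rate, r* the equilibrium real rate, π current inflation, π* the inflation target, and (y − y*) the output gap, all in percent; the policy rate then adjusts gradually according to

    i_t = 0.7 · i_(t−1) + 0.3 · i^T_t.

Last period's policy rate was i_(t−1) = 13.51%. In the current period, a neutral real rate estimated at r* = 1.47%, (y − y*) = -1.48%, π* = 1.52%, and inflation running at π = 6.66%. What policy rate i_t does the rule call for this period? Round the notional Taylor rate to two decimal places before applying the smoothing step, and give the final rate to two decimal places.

i^T_t = 1.47 + 1.52 + 1.66 × (6.66 − 1.52) + 0.52 × (-1.48)
   = 1.47 + 1.52 + 8.5324 − 0.7696 = 10.75
i_t = 0.7 × 13.51 + 0.3 × 10.75 = 9.457 + 3.225 = 12.68

12.68%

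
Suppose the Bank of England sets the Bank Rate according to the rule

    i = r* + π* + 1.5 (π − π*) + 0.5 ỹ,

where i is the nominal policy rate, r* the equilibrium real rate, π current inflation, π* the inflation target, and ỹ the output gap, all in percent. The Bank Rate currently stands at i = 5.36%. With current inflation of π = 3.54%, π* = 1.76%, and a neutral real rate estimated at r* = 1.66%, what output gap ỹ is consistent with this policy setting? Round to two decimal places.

-1.46%

0.5 ỹ = 5.36 − 1.66 − 1.76 − 1.5 × (3.54 − 1.76) = -0.73
ỹ = -0.73 / 0.5 = -1.46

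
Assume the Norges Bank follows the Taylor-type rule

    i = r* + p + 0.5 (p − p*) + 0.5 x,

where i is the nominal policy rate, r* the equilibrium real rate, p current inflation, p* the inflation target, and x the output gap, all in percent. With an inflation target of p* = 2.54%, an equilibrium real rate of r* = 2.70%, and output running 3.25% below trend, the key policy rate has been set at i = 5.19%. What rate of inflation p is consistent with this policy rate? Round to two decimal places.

3.59%

Output 3.25% below potential → x = -3.25.
Collecting p: i = r* + (1 + 0.5) p − 0.5 p* + 0.5 x
1.5 p = 5.19 − 2.70 + 0.5 × 2.54 − 0.5 × (-3.25) = 5.385
p = 5.385 / 1.5 = 3.59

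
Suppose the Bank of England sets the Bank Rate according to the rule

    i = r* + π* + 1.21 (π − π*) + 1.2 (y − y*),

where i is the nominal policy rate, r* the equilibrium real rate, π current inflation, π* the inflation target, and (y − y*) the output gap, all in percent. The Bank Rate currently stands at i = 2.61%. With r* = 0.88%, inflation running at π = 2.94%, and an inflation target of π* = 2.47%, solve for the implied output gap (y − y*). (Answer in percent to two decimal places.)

-1.09%

1.2 (y − y*) = 2.61 − 0.88 − 2.47 − 1.21 × (2.94 − 2.47) = -1.3087
(y − y*) = -1.3087 / 1.2 = -1.09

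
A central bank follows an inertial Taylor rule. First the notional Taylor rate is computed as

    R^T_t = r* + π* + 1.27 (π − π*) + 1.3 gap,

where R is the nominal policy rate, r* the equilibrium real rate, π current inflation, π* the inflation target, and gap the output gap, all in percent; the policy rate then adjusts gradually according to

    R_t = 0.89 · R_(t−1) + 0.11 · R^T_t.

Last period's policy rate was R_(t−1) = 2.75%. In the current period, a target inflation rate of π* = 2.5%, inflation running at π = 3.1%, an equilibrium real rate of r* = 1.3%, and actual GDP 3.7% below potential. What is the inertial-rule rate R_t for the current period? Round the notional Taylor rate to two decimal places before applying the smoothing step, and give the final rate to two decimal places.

Output 3.7% below potential → gap = -3.7.
R^T_t = 1.3 + 2.5 + 1.27 × (3.1 − 2.5) + 1.3 × (-3.7)
   = 1.3 + 2.5 + 0.762 − 4.81 = -0.25
R_t = 0.89 × 2.75 + 0.11 × (-0.25) = 2.4475 − 0.0275 = 2.42

2.42%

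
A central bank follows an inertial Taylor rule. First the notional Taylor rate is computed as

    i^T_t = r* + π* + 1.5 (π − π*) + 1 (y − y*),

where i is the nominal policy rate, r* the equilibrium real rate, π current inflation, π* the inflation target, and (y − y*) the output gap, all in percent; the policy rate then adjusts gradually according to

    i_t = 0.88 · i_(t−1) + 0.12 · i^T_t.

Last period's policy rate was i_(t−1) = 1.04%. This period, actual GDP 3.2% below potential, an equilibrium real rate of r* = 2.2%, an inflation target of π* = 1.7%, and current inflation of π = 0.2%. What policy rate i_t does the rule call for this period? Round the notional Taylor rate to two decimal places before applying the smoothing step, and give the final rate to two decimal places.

0.73%

Output 3.2% below potential → (y − y*) = -3.2.
i^T_t = 2.2 + 1.7 + 1.5 × (0.2 − 1.7) + 1 × (-3.2)
   = 2.2 + 1.7 − 2.25 − 3.2 = -1.55
i_t = 0.88 × 1.04 + 0.12 × (-1.55) = 0.9152 − 0.186 = 0.73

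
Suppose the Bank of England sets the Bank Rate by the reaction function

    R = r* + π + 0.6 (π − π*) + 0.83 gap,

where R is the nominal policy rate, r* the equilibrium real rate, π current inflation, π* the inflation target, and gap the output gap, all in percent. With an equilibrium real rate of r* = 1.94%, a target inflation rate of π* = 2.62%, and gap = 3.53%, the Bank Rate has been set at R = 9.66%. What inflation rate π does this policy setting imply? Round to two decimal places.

3.98%

Collecting π: R = r* + (1 + 0.6) π − 0.6 π* + 0.83 gap
1.6 π = 9.66 − 1.94 + 0.6 × 2.62 − 0.83 × 3.53 = 6.3621
π = 6.3621 / 1.6 = 3.98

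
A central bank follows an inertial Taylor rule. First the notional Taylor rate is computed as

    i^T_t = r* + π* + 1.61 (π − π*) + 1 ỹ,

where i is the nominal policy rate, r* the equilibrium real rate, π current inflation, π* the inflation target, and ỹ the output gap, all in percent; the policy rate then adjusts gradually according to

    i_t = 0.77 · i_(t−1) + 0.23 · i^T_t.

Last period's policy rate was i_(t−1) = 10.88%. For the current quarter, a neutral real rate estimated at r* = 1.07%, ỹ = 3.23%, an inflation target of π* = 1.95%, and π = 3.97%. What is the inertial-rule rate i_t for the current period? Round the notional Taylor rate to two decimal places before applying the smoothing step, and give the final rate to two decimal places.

i^T_t = 1.07 + 1.95 + 1.61 × (3.97 − 1.95) + 1 × 3.23
   = 1.07 + 1.95 + 3.2522 + 3.23 = 9.50
i_t = 0.77 × 10.88 + 0.23 × 9.50 = 8.3776 + 2.185 = 10.56

10.56%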